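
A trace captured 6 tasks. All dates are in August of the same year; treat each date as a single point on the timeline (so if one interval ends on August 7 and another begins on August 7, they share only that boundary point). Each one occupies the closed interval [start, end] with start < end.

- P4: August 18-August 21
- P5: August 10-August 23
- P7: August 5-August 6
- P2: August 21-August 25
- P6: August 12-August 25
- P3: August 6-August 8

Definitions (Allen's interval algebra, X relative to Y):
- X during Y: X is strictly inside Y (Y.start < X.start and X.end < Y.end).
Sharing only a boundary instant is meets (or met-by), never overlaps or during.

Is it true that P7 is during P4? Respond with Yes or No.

No

P7 = [August 5, August 6], P4 = [August 18, August 21].
Actual relation of P7 to P4: before.
Asked whether 'during' holds → No.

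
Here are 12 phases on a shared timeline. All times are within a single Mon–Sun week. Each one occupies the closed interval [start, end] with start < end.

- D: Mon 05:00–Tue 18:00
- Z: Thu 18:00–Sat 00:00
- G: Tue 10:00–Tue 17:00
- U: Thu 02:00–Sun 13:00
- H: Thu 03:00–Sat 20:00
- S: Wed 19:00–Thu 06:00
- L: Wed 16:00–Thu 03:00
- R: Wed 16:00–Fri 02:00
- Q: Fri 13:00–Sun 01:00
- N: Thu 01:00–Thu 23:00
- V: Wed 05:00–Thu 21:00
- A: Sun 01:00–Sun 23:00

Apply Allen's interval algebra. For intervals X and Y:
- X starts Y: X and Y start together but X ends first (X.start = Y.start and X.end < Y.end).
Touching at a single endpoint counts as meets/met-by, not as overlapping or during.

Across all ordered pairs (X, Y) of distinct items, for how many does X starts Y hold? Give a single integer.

Checking all 132 ordered pairs for relation 'starts'; matching pairs in alphabetical order:
(L, R): L starts R ✓
Count: 1.

1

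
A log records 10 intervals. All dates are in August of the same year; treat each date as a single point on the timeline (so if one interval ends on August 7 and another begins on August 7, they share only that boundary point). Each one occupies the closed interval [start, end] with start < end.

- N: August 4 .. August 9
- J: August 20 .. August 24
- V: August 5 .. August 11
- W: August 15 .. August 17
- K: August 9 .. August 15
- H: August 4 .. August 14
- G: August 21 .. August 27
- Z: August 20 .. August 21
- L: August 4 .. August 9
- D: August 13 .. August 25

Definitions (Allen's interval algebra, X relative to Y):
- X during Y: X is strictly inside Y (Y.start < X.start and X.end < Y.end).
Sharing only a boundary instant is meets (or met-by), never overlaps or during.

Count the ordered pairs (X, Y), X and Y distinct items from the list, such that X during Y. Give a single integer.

Checking all 90 ordered pairs for relation 'during'; matching pairs in alphabetical order:
(J, D): J during D ✓
(V, H): V during H ✓
(W, D): W during D ✓
(Z, D): Z during D ✓
Count: 4.

4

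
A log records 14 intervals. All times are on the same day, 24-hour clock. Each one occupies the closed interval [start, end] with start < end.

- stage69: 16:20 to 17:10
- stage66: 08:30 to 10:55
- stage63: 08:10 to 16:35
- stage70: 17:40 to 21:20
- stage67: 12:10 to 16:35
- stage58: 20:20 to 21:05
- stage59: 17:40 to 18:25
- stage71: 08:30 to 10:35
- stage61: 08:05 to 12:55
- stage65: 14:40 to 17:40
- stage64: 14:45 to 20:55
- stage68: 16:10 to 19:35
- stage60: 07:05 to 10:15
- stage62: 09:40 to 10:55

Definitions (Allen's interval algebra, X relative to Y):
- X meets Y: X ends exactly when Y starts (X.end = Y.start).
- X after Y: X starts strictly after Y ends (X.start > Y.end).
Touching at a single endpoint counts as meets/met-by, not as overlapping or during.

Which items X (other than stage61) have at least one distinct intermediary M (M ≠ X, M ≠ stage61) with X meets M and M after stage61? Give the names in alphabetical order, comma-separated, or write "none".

Target stage61 = [08:05, 12:55].
Intermediaries M with M after stage61: stage58, stage59, stage64, stage65, stage68, stage69, stage70.
Via stage58 — items with X meets stage58: none.
Via stage59 — items with X meets stage59: stage65.
Via stage64 — items with X meets stage64: none.
Via stage65 — items with X meets stage65: none.
Via stage68 — items with X meets stage68: none.
Via stage69 — items with X meets stage69: none.
Via stage70 — items with X meets stage70: stage65.
Union: stage65.

stage65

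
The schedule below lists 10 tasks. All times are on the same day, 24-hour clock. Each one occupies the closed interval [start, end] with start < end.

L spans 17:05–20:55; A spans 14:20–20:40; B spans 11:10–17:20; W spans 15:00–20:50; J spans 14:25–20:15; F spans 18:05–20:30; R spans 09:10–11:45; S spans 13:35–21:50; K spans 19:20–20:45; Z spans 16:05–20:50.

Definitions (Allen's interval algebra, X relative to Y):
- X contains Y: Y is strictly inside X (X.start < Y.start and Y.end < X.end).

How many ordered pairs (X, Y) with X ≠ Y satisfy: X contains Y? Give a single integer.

Checking all 90 ordered pairs for relation 'contains'; matching pairs in alphabetical order:
(A, F): A contains F ✓
(A, J): A contains J ✓
(L, F): L contains F ✓
(L, K): L contains K ✓
(S, A): S contains A ✓
(S, F): S contains F ✓
(S, J): S contains J ✓
(S, K): S contains K ✓
(S, L): S contains L ✓
(S, W): S contains W ✓
(S, Z): S contains Z ✓
(W, F): W contains F ✓
(W, K): W contains K ✓
(Z, F): Z contains F ✓
(Z, K): Z contains K ✓
Count: 15.

15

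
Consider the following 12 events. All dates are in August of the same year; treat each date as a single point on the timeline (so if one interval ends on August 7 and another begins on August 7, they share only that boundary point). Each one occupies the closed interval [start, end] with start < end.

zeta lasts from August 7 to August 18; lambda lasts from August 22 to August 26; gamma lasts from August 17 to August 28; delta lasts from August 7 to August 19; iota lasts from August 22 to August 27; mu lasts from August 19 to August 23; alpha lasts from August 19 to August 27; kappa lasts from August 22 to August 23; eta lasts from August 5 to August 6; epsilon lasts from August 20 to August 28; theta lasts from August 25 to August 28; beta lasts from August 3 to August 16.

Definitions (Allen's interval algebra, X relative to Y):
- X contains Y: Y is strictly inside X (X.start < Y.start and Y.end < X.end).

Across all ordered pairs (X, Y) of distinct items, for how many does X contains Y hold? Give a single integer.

Checking all 132 ordered pairs for relation 'contains'; matching pairs in alphabetical order:
(alpha, kappa): alpha contains kappa ✓
(alpha, lambda): alpha contains lambda ✓
(beta, eta): beta contains eta ✓
(epsilon, iota): epsilon contains iota ✓
(epsilon, kappa): epsilon contains kappa ✓
(epsilon, lambda): epsilon contains lambda ✓
(gamma, alpha): gamma contains alpha ✓
(gamma, iota): gamma contains iota ✓
(gamma, kappa): gamma contains kappa ✓
(gamma, lambda): gamma contains lambda ✓
(gamma, mu): gamma contains mu ✓
Count: 11.

11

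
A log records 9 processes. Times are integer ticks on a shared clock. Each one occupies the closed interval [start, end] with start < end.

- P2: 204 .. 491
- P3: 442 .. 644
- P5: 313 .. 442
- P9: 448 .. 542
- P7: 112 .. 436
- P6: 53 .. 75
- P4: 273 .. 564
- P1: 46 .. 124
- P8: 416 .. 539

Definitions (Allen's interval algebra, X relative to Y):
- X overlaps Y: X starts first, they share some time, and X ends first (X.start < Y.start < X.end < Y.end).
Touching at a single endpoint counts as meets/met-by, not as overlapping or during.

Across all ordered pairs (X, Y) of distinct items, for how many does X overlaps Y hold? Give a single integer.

Checking all 72 ordered pairs for relation 'overlaps'; matching pairs in alphabetical order:
(P1, P7): P1 overlaps P7 ✓
(P2, P3): P2 overlaps P3 ✓
(P2, P4): P2 overlaps P4 ✓
(P2, P8): P2 overlaps P8 ✓
(P2, P9): P2 overlaps P9 ✓
(P4, P3): P4 overlaps P3 ✓
(P5, P8): P5 overlaps P8 ✓
(P7, P2): P7 overlaps P2 ✓
(P7, P4): P7 overlaps P4 ✓
(P7, P5): P7 overlaps P5 ✓
(P7, P8): P7 overlaps P8 ✓
(P8, P3): P8 overlaps P3 ✓
(P8, P9): P8 overlaps P9 ✓
Count: 13.

13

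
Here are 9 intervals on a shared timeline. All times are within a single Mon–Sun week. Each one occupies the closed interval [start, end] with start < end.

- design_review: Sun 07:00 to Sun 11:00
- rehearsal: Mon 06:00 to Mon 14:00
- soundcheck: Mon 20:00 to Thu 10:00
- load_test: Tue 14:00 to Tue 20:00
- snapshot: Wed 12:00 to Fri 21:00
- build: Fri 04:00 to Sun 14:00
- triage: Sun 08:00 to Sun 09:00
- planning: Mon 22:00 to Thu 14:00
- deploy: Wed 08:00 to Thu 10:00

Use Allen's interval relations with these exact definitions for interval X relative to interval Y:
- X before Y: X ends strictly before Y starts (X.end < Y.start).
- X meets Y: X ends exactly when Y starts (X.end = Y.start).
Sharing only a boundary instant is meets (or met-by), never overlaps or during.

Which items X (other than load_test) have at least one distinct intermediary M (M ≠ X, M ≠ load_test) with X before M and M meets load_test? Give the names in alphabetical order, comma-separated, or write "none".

Target load_test = [Tue 14:00, Tue 20:00].
Intermediaries M with M meets load_test: none.
Union: none.

none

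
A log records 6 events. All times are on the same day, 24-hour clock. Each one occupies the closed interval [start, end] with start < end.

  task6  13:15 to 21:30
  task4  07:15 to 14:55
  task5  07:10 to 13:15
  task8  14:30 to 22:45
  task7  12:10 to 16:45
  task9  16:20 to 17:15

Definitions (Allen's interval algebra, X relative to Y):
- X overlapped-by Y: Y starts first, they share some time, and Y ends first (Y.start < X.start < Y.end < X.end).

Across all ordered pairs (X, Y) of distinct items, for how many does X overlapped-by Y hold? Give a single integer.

Checking all 30 ordered pairs for relation 'overlapped-by'; matching pairs in alphabetical order:
(task4, task5): task4 overlapped-by task5 ✓
(task6, task4): task6 overlapped-by task4 ✓
(task6, task7): task6 overlapped-by task7 ✓
(task7, task4): task7 overlapped-by task4 ✓
(task7, task5): task7 overlapped-by task5 ✓
(task8, task4): task8 overlapped-by task4 ✓
(task8, task6): task8 overlapped-by task6 ✓
(task8, task7): task8 overlapped-by task7 ✓
(task9, task7): task9 overlapped-by task7 ✓
Count: 9.

9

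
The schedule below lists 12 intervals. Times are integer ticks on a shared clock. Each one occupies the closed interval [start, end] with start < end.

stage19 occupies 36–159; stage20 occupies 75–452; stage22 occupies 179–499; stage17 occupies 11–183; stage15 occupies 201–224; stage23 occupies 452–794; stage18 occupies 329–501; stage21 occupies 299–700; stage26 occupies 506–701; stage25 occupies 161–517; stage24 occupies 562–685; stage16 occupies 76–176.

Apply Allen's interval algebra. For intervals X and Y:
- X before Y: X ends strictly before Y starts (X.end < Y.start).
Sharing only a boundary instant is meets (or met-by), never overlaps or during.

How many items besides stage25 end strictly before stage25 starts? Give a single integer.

1

Target stage25 = [161, 517].
stage15 [201, 224] → during → no.
stage16 [76, 176] → overlaps → no.
stage17 [11, 183] → overlaps → no.
stage18 [329, 501] → during → no.
stage19 [36, 159] → before → counts.
stage20 [75, 452] → overlaps → no.
stage21 [299, 700] → overlapped-by → no.
stage22 [179, 499] → during → no.
stage23 [452, 794] → overlapped-by → no.
stage24 [562, 685] → after → no.
stage26 [506, 701] → overlapped-by → no.
Total: 1.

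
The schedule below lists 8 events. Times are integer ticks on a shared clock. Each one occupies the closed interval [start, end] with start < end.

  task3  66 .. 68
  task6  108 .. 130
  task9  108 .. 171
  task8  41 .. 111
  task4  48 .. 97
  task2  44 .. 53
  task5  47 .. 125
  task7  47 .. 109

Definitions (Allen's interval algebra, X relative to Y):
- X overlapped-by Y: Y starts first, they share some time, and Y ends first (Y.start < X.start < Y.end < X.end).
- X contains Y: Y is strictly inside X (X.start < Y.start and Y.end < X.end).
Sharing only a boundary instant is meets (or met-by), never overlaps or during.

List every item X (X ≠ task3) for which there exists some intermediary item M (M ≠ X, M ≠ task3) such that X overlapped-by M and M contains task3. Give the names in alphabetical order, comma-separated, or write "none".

task5, task6, task9

Target task3 = [66, 68].
Intermediaries M with M contains task3: task4, task5, task7, task8.
Via task4 — items with X overlapped-by task4: none.
Via task5 — items with X overlapped-by task5: task6, task9.
Via task7 — items with X overlapped-by task7: task6, task9.
Via task8 — items with X overlapped-by task8: task5, task6, task9.
Union: task5, task6, task9.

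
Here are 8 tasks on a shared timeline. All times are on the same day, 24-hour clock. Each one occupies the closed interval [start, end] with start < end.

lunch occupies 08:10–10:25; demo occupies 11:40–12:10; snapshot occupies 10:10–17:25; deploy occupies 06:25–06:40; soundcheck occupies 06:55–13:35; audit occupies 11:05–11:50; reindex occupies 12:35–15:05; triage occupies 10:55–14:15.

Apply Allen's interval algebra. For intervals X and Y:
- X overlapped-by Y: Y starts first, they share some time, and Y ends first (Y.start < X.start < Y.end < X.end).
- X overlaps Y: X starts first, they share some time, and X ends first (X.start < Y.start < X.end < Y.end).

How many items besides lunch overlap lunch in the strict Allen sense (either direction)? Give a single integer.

Target lunch = [08:10, 10:25].
audit [11:05, 11:50] → after → no.
demo [11:40, 12:10] → after → no.
deploy [06:25, 06:40] → before → no.
reindex [12:35, 15:05] → after → no.
snapshot [10:10, 17:25] → overlapped-by → counts.
soundcheck [06:55, 13:35] → contains → no.
triage [10:55, 14:15] → after → no.
Total: 1.

1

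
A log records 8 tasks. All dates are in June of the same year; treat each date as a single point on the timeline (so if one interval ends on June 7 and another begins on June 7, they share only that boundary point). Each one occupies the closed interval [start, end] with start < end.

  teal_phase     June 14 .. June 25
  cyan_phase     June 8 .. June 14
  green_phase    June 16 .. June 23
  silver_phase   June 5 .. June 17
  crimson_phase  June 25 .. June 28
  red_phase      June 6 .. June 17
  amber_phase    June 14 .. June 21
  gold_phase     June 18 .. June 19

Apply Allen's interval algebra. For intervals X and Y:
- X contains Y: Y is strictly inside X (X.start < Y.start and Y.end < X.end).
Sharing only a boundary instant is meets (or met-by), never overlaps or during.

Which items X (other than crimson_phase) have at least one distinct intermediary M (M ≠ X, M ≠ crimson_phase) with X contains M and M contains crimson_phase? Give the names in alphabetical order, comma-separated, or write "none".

none

Target crimson_phase = [June 25, June 28].
Intermediaries M with M contains crimson_phase: none.
Union: none.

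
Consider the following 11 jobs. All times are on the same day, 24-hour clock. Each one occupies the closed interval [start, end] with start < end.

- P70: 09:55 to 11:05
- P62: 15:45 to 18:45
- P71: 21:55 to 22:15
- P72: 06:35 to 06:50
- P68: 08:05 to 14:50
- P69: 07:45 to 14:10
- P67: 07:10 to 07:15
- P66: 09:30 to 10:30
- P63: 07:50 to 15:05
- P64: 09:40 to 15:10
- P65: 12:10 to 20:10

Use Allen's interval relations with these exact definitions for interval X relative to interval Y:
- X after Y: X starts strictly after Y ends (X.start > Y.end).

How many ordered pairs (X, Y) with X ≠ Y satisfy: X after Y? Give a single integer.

35

Checking all 110 ordered pairs for relation 'after'; matching pairs in alphabetical order:
(P62, P63): P62 after P63 ✓
(P62, P64): P62 after P64 ✓
(P62, P66): P62 after P66 ✓
(P62, P67): P62 after P67 ✓
(P62, P68): P62 after P68 ✓
(P62, P69): P62 after P69 ✓
(P62, P70): P62 after P70 ✓
(P62, P72): P62 after P72 ✓
(P63, P67): P63 after P67 ✓
(P63, P72): P63 after P72 ✓
(P64, P67): P64 after P67 ✓
(P64, P72): P64 after P72 ✓
(P65, P66): P65 after P66 ✓
(P65, P67): P65 after P67 ✓
(P65, P70): P65 after P70 ✓
(P65, P72): P65 after P72 ✓
(P66, P67): P66 after P67 ✓
(P66, P72): P66 after P72 ✓
(P67, P72): P67 after P72 ✓
(P68, P67): P68 after P67 ✓
(P68, P72): P68 after P72 ✓
(P69, P67): P69 after P67 ✓
(P69, P72): P69 after P72 ✓
(P70, P67): P70 after P67 ✓
... plus 11 further pairs not listed.
Count: 35.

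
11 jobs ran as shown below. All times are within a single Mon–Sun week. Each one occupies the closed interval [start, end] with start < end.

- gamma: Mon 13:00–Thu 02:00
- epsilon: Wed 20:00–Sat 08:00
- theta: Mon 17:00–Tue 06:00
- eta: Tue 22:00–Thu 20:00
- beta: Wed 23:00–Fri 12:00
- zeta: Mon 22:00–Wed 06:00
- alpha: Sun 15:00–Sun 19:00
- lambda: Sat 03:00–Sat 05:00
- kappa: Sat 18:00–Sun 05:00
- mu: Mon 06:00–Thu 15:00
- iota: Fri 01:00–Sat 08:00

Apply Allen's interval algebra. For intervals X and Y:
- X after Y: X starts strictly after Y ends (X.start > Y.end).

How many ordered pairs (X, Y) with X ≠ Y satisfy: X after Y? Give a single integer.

Checking all 110 ordered pairs for relation 'after'; matching pairs in alphabetical order:
(alpha, beta): alpha after beta ✓
(alpha, epsilon): alpha after epsilon ✓
(alpha, eta): alpha after eta ✓
(alpha, gamma): alpha after gamma ✓
(alpha, iota): alpha after iota ✓
(alpha, kappa): alpha after kappa ✓
(alpha, lambda): alpha after lambda ✓
(alpha, mu): alpha after mu ✓
(alpha, theta): alpha after theta ✓
(alpha, zeta): alpha after zeta ✓
(beta, theta): beta after theta ✓
(beta, zeta): beta after zeta ✓
(epsilon, theta): epsilon after theta ✓
(epsilon, zeta): epsilon after zeta ✓
(eta, theta): eta after theta ✓
(iota, eta): iota after eta ✓
(iota, gamma): iota after gamma ✓
(iota, mu): iota after mu ✓
(iota, theta): iota after theta ✓
(iota, zeta): iota after zeta ✓
(kappa, beta): kappa after beta ✓
(kappa, epsilon): kappa after epsilon ✓
(kappa, eta): kappa after eta ✓
(kappa, gamma): kappa after gamma ✓
... plus 11 further pairs not listed.
Count: 35.

35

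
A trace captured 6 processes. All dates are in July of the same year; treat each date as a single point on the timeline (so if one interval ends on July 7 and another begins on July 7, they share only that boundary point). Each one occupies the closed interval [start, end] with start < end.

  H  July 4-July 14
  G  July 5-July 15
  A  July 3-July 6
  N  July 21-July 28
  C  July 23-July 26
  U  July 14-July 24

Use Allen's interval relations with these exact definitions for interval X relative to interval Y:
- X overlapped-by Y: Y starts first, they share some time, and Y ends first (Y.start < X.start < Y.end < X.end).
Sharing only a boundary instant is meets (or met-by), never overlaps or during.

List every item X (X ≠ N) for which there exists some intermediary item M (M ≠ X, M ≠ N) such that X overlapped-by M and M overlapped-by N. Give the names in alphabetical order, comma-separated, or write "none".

none

Target N = [July 21, July 28].
Intermediaries M with M overlapped-by N: none.
Union: none.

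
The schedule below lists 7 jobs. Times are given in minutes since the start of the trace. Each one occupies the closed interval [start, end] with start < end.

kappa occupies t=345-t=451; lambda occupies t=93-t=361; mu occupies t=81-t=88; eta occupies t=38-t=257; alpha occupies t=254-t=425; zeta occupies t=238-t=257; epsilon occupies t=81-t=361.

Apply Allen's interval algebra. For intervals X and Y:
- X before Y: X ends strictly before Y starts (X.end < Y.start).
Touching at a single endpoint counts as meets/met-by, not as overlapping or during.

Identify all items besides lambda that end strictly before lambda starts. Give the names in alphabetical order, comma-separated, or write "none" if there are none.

mu

Target lambda = [t=93, t=361].
alpha [t=254, t=425] → overlapped-by → no.
epsilon [t=81, t=361] → finished-by → no.
eta [t=38, t=257] → overlaps → no.
kappa [t=345, t=451] → overlapped-by → no.
mu [t=81, t=88] → before → yes.
zeta [t=238, t=257] → during → no.
Result: mu.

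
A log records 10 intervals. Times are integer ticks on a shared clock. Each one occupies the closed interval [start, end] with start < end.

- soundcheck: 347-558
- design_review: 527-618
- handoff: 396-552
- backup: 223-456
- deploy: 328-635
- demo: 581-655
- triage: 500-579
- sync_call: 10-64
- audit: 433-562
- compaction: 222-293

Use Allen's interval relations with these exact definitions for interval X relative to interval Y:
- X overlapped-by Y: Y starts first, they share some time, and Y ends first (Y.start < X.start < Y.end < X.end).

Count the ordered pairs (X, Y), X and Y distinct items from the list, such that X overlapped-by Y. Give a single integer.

Checking all 90 ordered pairs for relation 'overlapped-by'; matching pairs in alphabetical order:
(audit, backup): audit overlapped-by backup ✓
(audit, handoff): audit overlapped-by handoff ✓
(audit, soundcheck): audit overlapped-by soundcheck ✓
(backup, compaction): backup overlapped-by compaction ✓
(demo, deploy): demo overlapped-by deploy ✓
(demo, design_review): demo overlapped-by design_review ✓
(deploy, backup): deploy overlapped-by backup ✓
(design_review, audit): design_review overlapped-by audit ✓
(design_review, handoff): design_review overlapped-by handoff ✓
(design_review, soundcheck): design_review overlapped-by soundcheck ✓
(design_review, triage): design_review overlapped-by triage ✓
(handoff, backup): handoff overlapped-by backup ✓
(soundcheck, backup): soundcheck overlapped-by backup ✓
(triage, audit): triage overlapped-by audit ✓
(triage, handoff): triage overlapped-by handoff ✓
(triage, soundcheck): triage overlapped-by soundcheck ✓
Count: 16.

16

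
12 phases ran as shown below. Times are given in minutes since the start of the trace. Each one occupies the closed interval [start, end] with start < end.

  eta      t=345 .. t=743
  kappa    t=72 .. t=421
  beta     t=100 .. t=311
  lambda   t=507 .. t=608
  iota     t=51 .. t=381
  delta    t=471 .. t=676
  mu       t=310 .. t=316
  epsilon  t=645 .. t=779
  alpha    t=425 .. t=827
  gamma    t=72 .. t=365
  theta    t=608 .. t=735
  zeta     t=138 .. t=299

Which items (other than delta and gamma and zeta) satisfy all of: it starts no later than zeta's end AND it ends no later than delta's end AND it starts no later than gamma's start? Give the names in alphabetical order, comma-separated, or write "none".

iota, kappa

Conditions: its start is no later than zeta's end (X.start <= t=299) AND its end is no later than delta's end (X.end <= t=676) AND its start is no later than gamma's start (X.start <= t=72).
alpha: start t=425 <= t=299? ✗; end t=827 <= t=676? ✗; start t=425 <= t=72? ✗ → no.
beta: start t=100 <= t=299? ✓; end t=311 <= t=676? ✓; start t=100 <= t=72? ✗ → no.
epsilon: start t=645 <= t=299? ✗; end t=779 <= t=676? ✗; start t=645 <= t=72? ✗ → no.
eta: start t=345 <= t=299? ✗; end t=743 <= t=676? ✗; start t=345 <= t=72? ✗ → no.
iota: start t=51 <= t=299? ✓; end t=381 <= t=676? ✓; start t=51 <= t=72? ✓ → yes.
kappa: start t=72 <= t=299? ✓; end t=421 <= t=676? ✓; start t=72 <= t=72? ✓ → yes.
lambda: start t=507 <= t=299? ✗; end t=608 <= t=676? ✓; start t=507 <= t=72? ✗ → no.
mu: start t=310 <= t=299? ✗; end t=316 <= t=676? ✓; start t=310 <= t=72? ✗ → no.
theta: start t=608 <= t=299? ✗; end t=735 <= t=676? ✗; start t=608 <= t=72? ✗ → no.
Result: iota, kappa.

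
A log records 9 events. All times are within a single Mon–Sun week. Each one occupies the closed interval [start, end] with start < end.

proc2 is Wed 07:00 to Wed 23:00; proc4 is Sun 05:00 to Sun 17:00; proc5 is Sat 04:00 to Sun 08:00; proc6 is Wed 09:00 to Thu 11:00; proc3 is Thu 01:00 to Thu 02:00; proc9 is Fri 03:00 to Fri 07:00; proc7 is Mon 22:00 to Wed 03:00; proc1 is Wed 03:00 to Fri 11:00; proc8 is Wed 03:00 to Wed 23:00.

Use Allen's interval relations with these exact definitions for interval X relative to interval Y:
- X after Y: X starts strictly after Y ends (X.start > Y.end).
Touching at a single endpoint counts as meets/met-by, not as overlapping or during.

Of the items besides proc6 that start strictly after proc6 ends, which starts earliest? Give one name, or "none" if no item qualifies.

Target proc6 = [Wed 09:00, Thu 11:00].
proc1 [Wed 03:00, Fri 11:00] → contains → excluded.
proc2 [Wed 07:00, Wed 23:00] → overlaps → excluded.
proc3 [Thu 01:00, Thu 02:00] → during → excluded.
proc4 [Sun 05:00, Sun 17:00] → after → candidate.
proc5 [Sat 04:00, Sun 08:00] → after → candidate.
proc7 [Mon 22:00, Wed 03:00] → before → excluded.
proc8 [Wed 03:00, Wed 23:00] → overlaps → excluded.
proc9 [Fri 03:00, Fri 07:00] → after → candidate.
Among candidates, earliest start is Fri 03:00 → proc9.

proc9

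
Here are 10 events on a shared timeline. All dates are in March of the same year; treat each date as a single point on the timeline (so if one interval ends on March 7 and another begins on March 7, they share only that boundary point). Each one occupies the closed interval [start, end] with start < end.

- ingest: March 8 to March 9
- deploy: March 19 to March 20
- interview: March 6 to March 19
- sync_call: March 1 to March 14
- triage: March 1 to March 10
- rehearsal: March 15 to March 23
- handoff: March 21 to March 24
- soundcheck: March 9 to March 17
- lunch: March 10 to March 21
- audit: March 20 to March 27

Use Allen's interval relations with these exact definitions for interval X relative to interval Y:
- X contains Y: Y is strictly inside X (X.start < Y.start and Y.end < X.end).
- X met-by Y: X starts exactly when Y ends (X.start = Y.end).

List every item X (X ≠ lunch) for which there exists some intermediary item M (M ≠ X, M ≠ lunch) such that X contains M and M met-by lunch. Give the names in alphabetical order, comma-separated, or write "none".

Target lunch = [March 10, March 21].
Intermediaries M with M met-by lunch: handoff.
Via handoff — items with X contains handoff: audit.
Union: audit.

audit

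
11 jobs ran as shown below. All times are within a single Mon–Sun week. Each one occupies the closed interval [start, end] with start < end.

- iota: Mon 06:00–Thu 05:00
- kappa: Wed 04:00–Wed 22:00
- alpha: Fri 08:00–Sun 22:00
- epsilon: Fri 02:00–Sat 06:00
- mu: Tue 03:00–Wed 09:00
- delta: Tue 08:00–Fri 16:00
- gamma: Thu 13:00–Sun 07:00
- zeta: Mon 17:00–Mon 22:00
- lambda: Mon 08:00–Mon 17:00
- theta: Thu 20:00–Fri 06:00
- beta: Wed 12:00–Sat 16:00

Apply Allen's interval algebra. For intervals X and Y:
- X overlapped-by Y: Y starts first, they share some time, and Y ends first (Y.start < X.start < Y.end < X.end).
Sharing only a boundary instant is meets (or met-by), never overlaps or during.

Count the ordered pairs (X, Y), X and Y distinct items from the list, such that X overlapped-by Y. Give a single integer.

14

Checking all 110 ordered pairs for relation 'overlapped-by'; matching pairs in alphabetical order:
(alpha, beta): alpha overlapped-by beta ✓
(alpha, delta): alpha overlapped-by delta ✓
(alpha, epsilon): alpha overlapped-by epsilon ✓
(alpha, gamma): alpha overlapped-by gamma ✓
(beta, delta): beta overlapped-by delta ✓
(beta, iota): beta overlapped-by iota ✓
(beta, kappa): beta overlapped-by kappa ✓
(delta, iota): delta overlapped-by iota ✓
(delta, mu): delta overlapped-by mu ✓
(epsilon, delta): epsilon overlapped-by delta ✓
(epsilon, theta): epsilon overlapped-by theta ✓
(gamma, beta): gamma overlapped-by beta ✓
(gamma, delta): gamma overlapped-by delta ✓
(kappa, mu): kappa overlapped-by mu ✓
Count: 14.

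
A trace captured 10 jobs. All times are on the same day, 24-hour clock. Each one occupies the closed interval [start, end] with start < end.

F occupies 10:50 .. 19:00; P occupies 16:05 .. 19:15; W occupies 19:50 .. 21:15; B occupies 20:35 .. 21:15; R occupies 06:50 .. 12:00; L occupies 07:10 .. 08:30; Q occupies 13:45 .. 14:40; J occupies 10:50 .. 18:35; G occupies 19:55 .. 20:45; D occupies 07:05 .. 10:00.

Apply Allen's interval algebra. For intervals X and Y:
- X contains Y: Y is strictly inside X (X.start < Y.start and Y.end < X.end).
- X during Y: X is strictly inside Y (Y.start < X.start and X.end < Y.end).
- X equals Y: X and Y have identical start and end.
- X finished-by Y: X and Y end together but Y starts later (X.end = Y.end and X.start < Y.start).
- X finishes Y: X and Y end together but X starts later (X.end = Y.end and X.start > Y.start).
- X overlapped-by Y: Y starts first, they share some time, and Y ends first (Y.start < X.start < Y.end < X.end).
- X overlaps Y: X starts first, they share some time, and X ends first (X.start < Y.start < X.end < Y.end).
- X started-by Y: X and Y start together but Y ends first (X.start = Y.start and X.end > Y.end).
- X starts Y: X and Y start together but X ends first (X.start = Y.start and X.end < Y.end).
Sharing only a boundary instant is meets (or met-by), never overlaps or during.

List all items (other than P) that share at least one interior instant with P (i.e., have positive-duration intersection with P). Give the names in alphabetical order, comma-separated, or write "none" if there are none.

Target P = [16:05, 19:15].
B [20:35, 21:15] → after → no.
D [07:05, 10:00] → before → no.
F [10:50, 19:00] → overlaps → yes.
G [19:55, 20:45] → after → no.
J [10:50, 18:35] → overlaps → yes.
L [07:10, 08:30] → before → no.
Q [13:45, 14:40] → before → no.
R [06:50, 12:00] → before → no.
W [19:50, 21:15] → after → no.
Result: F, J.

F, J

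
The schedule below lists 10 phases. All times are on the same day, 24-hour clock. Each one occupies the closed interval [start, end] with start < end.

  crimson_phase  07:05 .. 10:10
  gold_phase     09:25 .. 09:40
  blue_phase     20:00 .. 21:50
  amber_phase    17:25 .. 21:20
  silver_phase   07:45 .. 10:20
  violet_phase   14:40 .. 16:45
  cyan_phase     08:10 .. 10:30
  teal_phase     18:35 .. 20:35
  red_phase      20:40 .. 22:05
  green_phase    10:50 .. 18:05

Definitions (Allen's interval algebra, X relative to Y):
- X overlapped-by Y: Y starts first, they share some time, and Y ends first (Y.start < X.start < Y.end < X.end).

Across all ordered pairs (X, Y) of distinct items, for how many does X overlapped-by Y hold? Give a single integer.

Checking all 90 ordered pairs for relation 'overlapped-by'; matching pairs in alphabetical order:
(amber_phase, green_phase): amber_phase overlapped-by green_phase ✓
(blue_phase, amber_phase): blue_phase overlapped-by amber_phase ✓
(blue_phase, teal_phase): blue_phase overlapped-by teal_phase ✓
(cyan_phase, crimson_phase): cyan_phase overlapped-by crimson_phase ✓
(cyan_phase, silver_phase): cyan_phase overlapped-by silver_phase ✓
(red_phase, amber_phase): red_phase overlapped-by amber_phase ✓
(red_phase, blue_phase): red_phase overlapped-by blue_phase ✓
(silver_phase, crimson_phase): silver_phase overlapped-by crimson_phase ✓
Count: 8.

8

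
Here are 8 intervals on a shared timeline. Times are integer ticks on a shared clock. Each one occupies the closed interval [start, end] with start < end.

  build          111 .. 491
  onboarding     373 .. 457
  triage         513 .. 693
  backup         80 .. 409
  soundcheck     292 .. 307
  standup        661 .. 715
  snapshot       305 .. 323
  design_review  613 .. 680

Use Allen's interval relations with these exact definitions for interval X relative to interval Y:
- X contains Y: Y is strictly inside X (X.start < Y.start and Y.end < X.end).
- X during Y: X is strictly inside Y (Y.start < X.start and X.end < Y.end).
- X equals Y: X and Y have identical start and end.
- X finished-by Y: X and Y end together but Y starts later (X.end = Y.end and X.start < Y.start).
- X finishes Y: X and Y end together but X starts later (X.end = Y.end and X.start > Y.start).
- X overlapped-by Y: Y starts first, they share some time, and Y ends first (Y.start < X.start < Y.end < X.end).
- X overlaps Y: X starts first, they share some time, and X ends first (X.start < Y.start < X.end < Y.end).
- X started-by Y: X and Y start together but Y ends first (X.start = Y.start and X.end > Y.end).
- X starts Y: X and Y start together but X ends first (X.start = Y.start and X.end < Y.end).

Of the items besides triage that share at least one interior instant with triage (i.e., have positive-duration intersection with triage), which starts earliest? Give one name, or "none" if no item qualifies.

design_review

Target triage = [513, 693].
backup [80, 409] → before → excluded.
build [111, 491] → before → excluded.
design_review [613, 680] → during → candidate.
onboarding [373, 457] → before → excluded.
snapshot [305, 323] → before → excluded.
soundcheck [292, 307] → before → excluded.
standup [661, 715] → overlapped-by → candidate.
Among candidates, earliest start is 613 → design_review.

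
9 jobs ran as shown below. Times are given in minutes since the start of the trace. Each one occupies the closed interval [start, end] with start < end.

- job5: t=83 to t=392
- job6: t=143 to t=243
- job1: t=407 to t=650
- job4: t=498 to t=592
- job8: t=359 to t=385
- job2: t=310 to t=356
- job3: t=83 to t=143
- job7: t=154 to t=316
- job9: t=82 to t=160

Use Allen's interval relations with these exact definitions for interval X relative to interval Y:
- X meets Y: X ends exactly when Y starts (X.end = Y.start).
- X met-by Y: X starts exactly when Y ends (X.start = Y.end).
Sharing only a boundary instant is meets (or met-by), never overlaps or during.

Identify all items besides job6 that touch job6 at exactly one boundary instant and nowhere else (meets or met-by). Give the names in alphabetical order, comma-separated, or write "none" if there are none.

Target job6 = [t=143, t=243].
job1 [t=407, t=650] → after → no.
job2 [t=310, t=356] → after → no.
job3 [t=83, t=143] → meets → yes.
job4 [t=498, t=592] → after → no.
job5 [t=83, t=392] → contains → no.
job7 [t=154, t=316] → overlapped-by → no.
job8 [t=359, t=385] → after → no.
job9 [t=82, t=160] → overlaps → no.
Result: job3.

job3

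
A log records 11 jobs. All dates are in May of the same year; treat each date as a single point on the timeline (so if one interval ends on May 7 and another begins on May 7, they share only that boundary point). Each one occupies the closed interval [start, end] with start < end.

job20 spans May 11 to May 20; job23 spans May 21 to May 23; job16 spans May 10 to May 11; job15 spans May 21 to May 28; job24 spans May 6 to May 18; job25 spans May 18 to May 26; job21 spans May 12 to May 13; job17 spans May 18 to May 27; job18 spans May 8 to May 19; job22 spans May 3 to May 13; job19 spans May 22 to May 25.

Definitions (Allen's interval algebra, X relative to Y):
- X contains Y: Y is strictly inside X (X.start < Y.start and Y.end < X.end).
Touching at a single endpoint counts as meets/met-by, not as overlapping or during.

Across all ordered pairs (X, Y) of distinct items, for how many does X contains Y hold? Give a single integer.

11

Checking all 110 ordered pairs for relation 'contains'; matching pairs in alphabetical order:
(job15, job19): job15 contains job19 ✓
(job17, job19): job17 contains job19 ✓
(job17, job23): job17 contains job23 ✓
(job18, job16): job18 contains job16 ✓
(job18, job21): job18 contains job21 ✓
(job20, job21): job20 contains job21 ✓
(job22, job16): job22 contains job16 ✓
(job24, job16): job24 contains job16 ✓
(job24, job21): job24 contains job21 ✓
(job25, job19): job25 contains job19 ✓
(job25, job23): job25 contains job23 ✓
Count: 11.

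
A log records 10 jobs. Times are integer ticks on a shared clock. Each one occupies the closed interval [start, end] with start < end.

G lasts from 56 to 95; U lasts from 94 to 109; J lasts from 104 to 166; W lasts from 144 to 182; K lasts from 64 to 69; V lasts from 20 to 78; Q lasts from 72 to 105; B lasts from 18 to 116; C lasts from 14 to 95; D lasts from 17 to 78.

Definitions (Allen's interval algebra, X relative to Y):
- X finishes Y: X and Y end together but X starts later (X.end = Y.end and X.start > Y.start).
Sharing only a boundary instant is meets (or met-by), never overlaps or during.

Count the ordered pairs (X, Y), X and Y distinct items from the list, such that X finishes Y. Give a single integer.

Checking all 90 ordered pairs for relation 'finishes'; matching pairs in alphabetical order:
(G, C): G finishes C ✓
(V, D): V finishes D ✓
Count: 2.

2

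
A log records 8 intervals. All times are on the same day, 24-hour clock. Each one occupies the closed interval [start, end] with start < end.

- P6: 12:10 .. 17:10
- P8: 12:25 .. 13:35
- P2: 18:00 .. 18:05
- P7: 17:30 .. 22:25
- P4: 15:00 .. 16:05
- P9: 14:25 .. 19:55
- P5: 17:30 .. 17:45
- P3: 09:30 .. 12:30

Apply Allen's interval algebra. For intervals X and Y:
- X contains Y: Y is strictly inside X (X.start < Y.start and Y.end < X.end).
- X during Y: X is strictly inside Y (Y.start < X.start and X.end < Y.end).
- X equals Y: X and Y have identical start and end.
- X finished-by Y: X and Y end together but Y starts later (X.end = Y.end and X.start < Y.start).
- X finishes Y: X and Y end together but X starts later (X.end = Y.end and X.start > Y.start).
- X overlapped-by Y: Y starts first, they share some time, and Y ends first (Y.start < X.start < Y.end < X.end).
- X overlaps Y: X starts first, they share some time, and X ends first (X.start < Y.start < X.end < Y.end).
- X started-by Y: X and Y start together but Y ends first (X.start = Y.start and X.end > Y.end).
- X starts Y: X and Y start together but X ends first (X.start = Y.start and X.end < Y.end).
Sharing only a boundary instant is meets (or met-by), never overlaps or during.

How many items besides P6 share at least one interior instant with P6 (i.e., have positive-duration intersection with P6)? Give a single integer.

4

Target P6 = [12:10, 17:10].
P2 [18:00, 18:05] → after → no.
P3 [09:30, 12:30] → overlaps → counts.
P4 [15:00, 16:05] → during → counts.
P5 [17:30, 17:45] → after → no.
P7 [17:30, 22:25] → after → no.
P8 [12:25, 13:35] → during → counts.
P9 [14:25, 19:55] → overlapped-by → counts.
Total: 4.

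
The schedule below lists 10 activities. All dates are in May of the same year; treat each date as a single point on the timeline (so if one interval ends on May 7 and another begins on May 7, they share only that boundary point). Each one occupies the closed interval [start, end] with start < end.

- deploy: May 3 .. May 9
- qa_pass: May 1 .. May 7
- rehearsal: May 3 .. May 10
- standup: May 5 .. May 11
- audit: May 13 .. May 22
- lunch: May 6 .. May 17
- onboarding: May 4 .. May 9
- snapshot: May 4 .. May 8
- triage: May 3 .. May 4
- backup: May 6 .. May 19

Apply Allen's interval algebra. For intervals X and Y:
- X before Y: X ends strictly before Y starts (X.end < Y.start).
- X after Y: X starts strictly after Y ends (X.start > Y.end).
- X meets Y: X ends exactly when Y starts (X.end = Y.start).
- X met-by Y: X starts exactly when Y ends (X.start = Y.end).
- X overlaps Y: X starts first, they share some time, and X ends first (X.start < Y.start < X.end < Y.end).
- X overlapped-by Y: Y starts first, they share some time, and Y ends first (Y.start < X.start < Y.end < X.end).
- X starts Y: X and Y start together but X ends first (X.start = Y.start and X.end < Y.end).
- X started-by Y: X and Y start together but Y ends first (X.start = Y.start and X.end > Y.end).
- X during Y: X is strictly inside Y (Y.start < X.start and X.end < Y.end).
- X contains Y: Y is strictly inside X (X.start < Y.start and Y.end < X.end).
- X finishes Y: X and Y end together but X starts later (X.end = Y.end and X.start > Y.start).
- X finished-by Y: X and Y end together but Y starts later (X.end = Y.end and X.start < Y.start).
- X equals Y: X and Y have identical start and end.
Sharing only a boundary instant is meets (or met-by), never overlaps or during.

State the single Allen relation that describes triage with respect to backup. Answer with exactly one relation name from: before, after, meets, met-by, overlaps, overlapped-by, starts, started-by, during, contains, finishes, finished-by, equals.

triage = [May 3, May 4]; backup = [May 6, May 19].
Compare endpoints: triage.start < backup.start, triage.start < backup.end, triage.end < backup.start, triage.end < backup.end.
That pattern is 'before'.

before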